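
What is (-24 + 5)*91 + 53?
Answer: -1676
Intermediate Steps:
(-24 + 5)*91 + 53 = -19*91 + 53 = -1729 + 53 = -1676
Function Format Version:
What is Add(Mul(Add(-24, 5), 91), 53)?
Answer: -1676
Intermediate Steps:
Add(Mul(Add(-24, 5), 91), 53) = Add(Mul(-19, 91), 53) = Add(-1729, 53) = -1676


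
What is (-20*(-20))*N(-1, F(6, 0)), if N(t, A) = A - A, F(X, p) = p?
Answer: 0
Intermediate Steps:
N(t, A) = 0
(-20*(-20))*N(-1, F(6, 0)) = -20*(-20)*0 = 400*0 = 0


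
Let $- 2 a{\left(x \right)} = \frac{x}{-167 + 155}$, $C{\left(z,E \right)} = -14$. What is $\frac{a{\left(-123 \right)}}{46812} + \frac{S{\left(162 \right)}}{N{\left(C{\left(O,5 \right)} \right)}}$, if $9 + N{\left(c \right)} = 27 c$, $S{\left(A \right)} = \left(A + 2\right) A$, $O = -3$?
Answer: $- \frac{1105513955}{16103328} \approx -68.651$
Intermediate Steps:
$S{\left(A \right)} = A \left(2 + A\right)$ ($S{\left(A \right)} = \left(2 + A\right) A = A \left(2 + A\right)$)
$N{\left(c \right)} = -9 + 27 c$
$a{\left(x \right)} = \frac{x}{24}$ ($a{\left(x \right)} = - \frac{\frac{1}{-167 + 155} x}{2} = - \frac{\frac{1}{-12} x}{2} = - \frac{\left(- \frac{1}{12}\right) x}{2} = \frac{x}{24}$)
$\frac{a{\left(-123 \right)}}{46812} + \frac{S{\left(162 \right)}}{N{\left(C{\left(O,5 \right)} \right)}} = \frac{\frac{1}{24} \left(-123\right)}{46812} + \frac{162 \left(2 + 162\right)}{-9 + 27 \left(-14\right)} = \left(- \frac{41}{8}\right) \frac{1}{46812} + \frac{162 \cdot 164}{-9 - 378} = - \frac{41}{374496} + \frac{26568}{-387} = - \frac{41}{374496} + 26568 \left(- \frac{1}{387}\right) = - \frac{41}{374496} - \frac{2952}{43} = - \frac{1105513955}{16103328}$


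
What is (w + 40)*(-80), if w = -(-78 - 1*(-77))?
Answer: -3280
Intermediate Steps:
w = 1 (w = -(-78 + 77) = -1*(-1) = 1)
(w + 40)*(-80) = (1 + 40)*(-80) = 41*(-80) = -3280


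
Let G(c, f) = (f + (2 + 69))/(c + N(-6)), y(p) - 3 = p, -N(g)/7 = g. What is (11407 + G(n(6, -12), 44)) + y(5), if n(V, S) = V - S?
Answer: 137003/12 ≈ 11417.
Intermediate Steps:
N(g) = -7*g
y(p) = 3 + p
G(c, f) = (71 + f)/(42 + c) (G(c, f) = (f + (2 + 69))/(c - 7*(-6)) = (f + 71)/(c + 42) = (71 + f)/(42 + c))
(11407 + G(n(6, -12), 44)) + y(5) = (11407 + (71 + 44)/(42 + (6 - 1*(-12)))) + (3 + 5) = (11407 + 115/(42 + (6 + 12))) + 8 = (11407 + 115/(42 + 18)) + 8 = (11407 + 115/60) + 8 = (11407 + (1/60)*115) + 8 = (11407 + 23/12) + 8 = 136907/12 + 8 = 137003/12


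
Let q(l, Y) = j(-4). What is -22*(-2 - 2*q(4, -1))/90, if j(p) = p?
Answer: -22/15 ≈ -1.4667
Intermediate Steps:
q(l, Y) = -4
-22*(-2 - 2*q(4, -1))/90 = -22*(-2 - 2*(-4))/90 = -22*(-2 + 8)/90 = -132/90 = -22*1/15 = -22/15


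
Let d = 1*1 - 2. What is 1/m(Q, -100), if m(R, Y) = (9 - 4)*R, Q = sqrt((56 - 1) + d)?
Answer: sqrt(6)/90 ≈ 0.027217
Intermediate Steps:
d = -1 (d = 1 - 2 = -1)
Q = 3*sqrt(6) (Q = sqrt((56 - 1) - 1) = sqrt(55 - 1) = sqrt(54) = 3*sqrt(6) ≈ 7.3485)
m(R, Y) = 5*R
1/m(Q, -100) = 1/(5*(3*sqrt(6))) = 1/(15*sqrt(6)) = sqrt(6)/90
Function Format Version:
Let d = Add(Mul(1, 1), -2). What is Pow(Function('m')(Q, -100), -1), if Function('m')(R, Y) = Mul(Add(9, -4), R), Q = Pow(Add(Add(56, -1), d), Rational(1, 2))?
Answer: Mul(Rational(1, 90), Pow(6, Rational(1, 2))) ≈ 0.027217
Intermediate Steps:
d = -1 (d = Add(1, -2) = -1)
Q = Mul(3, Pow(6, Rational(1, 2))) (Q = Pow(Add(Add(56, -1), -1), Rational(1, 2)) = Pow(Add(55, -1), Rational(1, 2)) = Pow(54, Rational(1, 2)) = Mul(3, Pow(6, Rational(1, 2))) ≈ 7.3485)
Function('m')(R, Y) = Mul(5, R)
Pow(Function('m')(Q, -100), -1) = Pow(Mul(5, Mul(3, Pow(6, Rational(1, 2)))), -1) = Pow(Mul(15, Pow(6, Rational(1, 2))), -1) = Mul(Rational(1, 90), Pow(6, Rational(1, 2)))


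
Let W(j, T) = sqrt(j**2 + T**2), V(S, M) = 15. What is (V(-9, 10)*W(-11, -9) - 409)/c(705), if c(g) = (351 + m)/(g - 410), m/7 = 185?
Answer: -120655/1646 + 4425*sqrt(202)/1646 ≈ -35.094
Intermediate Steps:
m = 1295 (m = 7*185 = 1295)
W(j, T) = sqrt(T**2 + j**2)
c(g) = 1646/(-410 + g) (c(g) = (351 + 1295)/(g - 410) = 1646/(-410 + g))
(V(-9, 10)*W(-11, -9) - 409)/c(705) = (15*sqrt((-9)**2 + (-11)**2) - 409)/((1646/(-410 + 705))) = (15*sqrt(81 + 121) - 409)/((1646/295)) = (15*sqrt(202) - 409)/((1646*(1/295))) = (-409 + 15*sqrt(202))/(1646/295) = (-409 + 15*sqrt(202))*(295/1646) = -120655/1646 + 4425*sqrt(202)/1646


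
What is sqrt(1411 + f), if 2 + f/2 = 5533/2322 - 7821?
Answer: I*sqrt(2131247958)/387 ≈ 119.29*I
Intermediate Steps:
f = -18159473/1161 (f = -4 + 2*(5533/2322 - 7821) = -4 + 2*(-18154829/2322) = -4 - 18154829/1161 = -18159473/1161 ≈ -15641.)
sqrt(1411 + f) = sqrt(1411 - 18159473/1161) = sqrt(-16521302/1161) = I*sqrt(2131247958)/387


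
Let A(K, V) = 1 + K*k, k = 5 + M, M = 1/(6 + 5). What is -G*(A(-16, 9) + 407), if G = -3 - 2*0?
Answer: 10776/11 ≈ 979.64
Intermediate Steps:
M = 1/11 ≈ 0.090909
G = -3 (G = -3 + 0 = -3)
k = 56/11 (k = 5 + 1/11 = 56/11 ≈ 5.0909)
A(K, V) = 1 + 56*K/11 (A(K, V) = 1 + K*(56/11) = 1 + 56*K/11)
-G*(A(-16, 9) + 407) = -(-3)*((1 + (56/11)*(-16)) + 407) = -(-3)*((1 - 896/11) + 407) = -(-3)*(-885/11 + 407) = -(-3)*3592/11 = -1*(-10776/11) = 10776/11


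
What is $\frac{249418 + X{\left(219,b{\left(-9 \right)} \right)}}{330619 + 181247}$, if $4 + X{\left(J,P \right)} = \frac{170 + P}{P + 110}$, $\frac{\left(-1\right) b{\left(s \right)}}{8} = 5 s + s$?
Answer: $\frac{67591495}{138715686} \approx 0.48727$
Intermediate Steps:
$b{\left(s \right)} = - 48 s$ ($b{\left(s \right)} = - 8 \left(5 s + s\right) = - 8 \cdot 6 s = - 48 s$)
$X{\left(J,P \right)} = -4 + \frac{170 + P}{110 + P}$ ($X{\left(J,P \right)} = -4 + \frac{170 + P}{P + 110} = -4 + \frac{170 + P}{110 + P}$)
$\frac{249418 + X{\left(219,b{\left(-9 \right)} \right)}}{330619 + 181247} = \frac{249418 + \frac{3 \left(-90 - \left(-48\right) \left(-9\right)\right)}{110 - -432}}{330619 + 181247} = \frac{249418 + \frac{3 \left(-90 - 432\right)}{110 + 432}}{511866} = \left(249418 + \frac{3 \left(-90 - 432\right)}{542}\right) \frac{1}{511866} = \left(249418 + 3 \cdot \frac{1}{542} \left(-522\right)\right) \frac{1}{511866} = \left(249418 - \frac{783}{271}\right) \frac{1}{511866} = \frac{67591495}{271} \cdot \frac{1}{511866} = \frac{67591495}{138715686}$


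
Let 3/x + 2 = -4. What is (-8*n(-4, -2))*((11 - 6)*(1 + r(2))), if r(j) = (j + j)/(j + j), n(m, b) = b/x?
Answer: -320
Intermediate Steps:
x = -½ (x = 3/(-2 - 4) = 3/(-6) = 3*(-⅙) = -½ ≈ -0.50000)
n(m, b) = -2*b (n(m, b) = b/(-½) = b*(-2) = -2*b)
r(j) = 1 (r(j) = (2*j)/((2*j)) = (2*j)*(1/(2*j)) = 1)
(-8*n(-4, -2))*((11 - 6)*(1 + r(2))) = (-(-16)*(-2))*((11 - 6)*(1 + 1)) = (-8*4)*(5*2) = -32*10 = -320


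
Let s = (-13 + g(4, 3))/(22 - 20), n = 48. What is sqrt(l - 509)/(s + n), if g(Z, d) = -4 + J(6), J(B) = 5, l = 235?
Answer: I*sqrt(274)/42 ≈ 0.39412*I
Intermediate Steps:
g(Z, d) = 1 (g(Z, d) = -4 + 5 = 1)
s = -6 (s = (-13 + 1)/(22 - 20) = -12/2 = -12*1/2 = -6)
sqrt(l - 509)/(s + n) = sqrt(235 - 509)/(-6 + 48) = sqrt(-274)/42 = (I*sqrt(274))/42 = I*sqrt(274)/42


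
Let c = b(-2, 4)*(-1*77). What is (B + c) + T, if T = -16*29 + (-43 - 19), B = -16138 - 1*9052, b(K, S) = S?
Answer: -26024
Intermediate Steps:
c = -308 (c = 4*(-1*77) = 4*(-77) = -308)
B = -25190 (B = -16138 - 9052 = -25190)
T = -526 (T = -464 - 62 = -526)
(B + c) + T = (-25190 - 308) - 526 = -25498 - 526 = -26024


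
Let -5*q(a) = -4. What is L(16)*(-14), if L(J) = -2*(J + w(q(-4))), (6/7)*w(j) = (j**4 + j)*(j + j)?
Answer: 1597568/3125 ≈ 511.22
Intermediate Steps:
q(a) = 4/5 (q(a) = -1/5*(-4) = 4/5)
w(j) = 7*j*(j + j**4)/3 (w(j) = 7*((j**4 + j)*(j + j))/6 = 7*((j + j**4)*(2*j))/6 = 7*(2*j*(j + j**4))/6 = 7*j*(j + j**4)/3)
L(J) = -14112/3125 - 2*J (L(J) = -2*(J + 7*(4/5)**2*(1 + (4/5)**3)/3) = -2*(J + (7/3)*(16/25)*(1 + 64/125)) = -2*(J + (7/3)*(16/25)*(189/125)) = -2*(J + 7056/3125) = -2*(7056/3125 + J) = -14112/3125 - 2*J)
L(16)*(-14) = (-14112/3125 - 2*16)*(-14) = (-14112/3125 - 32)*(-14) = -114112/3125*(-14) = 1597568/3125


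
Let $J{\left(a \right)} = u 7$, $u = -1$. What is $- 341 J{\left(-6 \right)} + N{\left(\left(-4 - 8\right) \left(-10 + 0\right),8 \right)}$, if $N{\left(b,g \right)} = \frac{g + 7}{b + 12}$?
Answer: $\frac{105033}{44} \approx 2387.1$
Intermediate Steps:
$N{\left(b,g \right)} = \frac{7 + g}{12 + b}$
$J{\left(a \right)} = -7$ ($J{\left(a \right)} = \left(-1\right) 7 = -7$)
$- 341 J{\left(-6 \right)} + N{\left(\left(-4 - 8\right) \left(-10 + 0\right),8 \right)} = \left(-341\right) \left(-7\right) + \frac{7 + 8}{12 + \left(-4 - 8\right) \left(-10 + 0\right)} = 2387 + \frac{1}{12 - -120} \cdot 15 = 2387 + \frac{1}{12 + 120} \cdot 15 = 2387 + \frac{1}{132} \cdot 15 = 2387 + \frac{5}{44} = \frac{105033}{44}$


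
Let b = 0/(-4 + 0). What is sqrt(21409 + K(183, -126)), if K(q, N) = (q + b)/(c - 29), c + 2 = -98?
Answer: sqrt(39582618)/43 ≈ 146.31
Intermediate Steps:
c = -100 (c = -2 - 98 = -100)
b = 0 (b = 0/(-4) = 0*(-1/4) = 0)
K(q, N) = -q/129 (K(q, N) = (q + 0)/(-100 - 29) = q/(-129) = q*(-1/129) = -q/129)
sqrt(21409 + K(183, -126)) = sqrt(21409 - 1/129*183) = sqrt(21409 - 61/43) = sqrt(920526/43) = sqrt(39582618)/43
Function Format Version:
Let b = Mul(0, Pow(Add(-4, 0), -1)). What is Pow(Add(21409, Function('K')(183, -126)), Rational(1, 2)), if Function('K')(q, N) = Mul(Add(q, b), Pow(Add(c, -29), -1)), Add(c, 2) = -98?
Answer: Mul(Rational(1, 43), Pow(39582618, Rational(1, 2))) ≈ 146.31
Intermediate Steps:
c = -100 (c = Add(-2, -98) = -100)
b = 0 (b = Mul(0, Pow(-4, -1)) = Mul(0, Rational(-1, 4)) = 0)
Function('K')(q, N) = Mul(Rational(-1, 129), q) (Function('K')(q, N) = Mul(Add(q, 0), Pow(Add(-100, -29), -1)) = Mul(q, Pow(-129, -1)) = Mul(q, Rational(-1, 129)) = Mul(Rational(-1, 129), q))
Pow(Add(21409, Function('K')(183, -126)), Rational(1, 2)) = Pow(Add(21409, Mul(Rational(-1, 129), 183)), Rational(1, 2)) = Pow(Add(21409, Rational(-61, 43)), Rational(1, 2)) = Pow(Rational(920526, 43), Rational(1, 2)) = Mul(Rational(1, 43), Pow(39582618, Rational(1, 2)))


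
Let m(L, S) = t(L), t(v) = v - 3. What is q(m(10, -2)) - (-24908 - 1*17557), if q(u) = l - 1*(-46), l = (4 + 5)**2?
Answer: 42592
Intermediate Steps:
t(v) = -3 + v
l = 81 (l = 9**2 = 81)
m(L, S) = -3 + L
q(u) = 127 (q(u) = 81 - 1*(-46) = 81 + 46 = 127)
q(m(10, -2)) - (-24908 - 1*17557) = 127 - (-24908 - 1*17557) = 127 - (-24908 - 17557) = 127 - 1*(-42465) = 127 + 42465 = 42592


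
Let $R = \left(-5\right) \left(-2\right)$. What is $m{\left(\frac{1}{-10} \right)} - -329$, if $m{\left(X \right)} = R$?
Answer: $339$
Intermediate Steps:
$R = 10$
$m{\left(X \right)} = 10$
$m{\left(\frac{1}{-10} \right)} - -329 = 10 - -329 = 10 + 329 = 339$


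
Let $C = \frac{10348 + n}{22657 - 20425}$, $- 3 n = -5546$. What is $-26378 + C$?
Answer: $- \frac{88295249}{3348} \approx -26373.0$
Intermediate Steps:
$n = \frac{5546}{3}$ ($n = \left(- \frac{1}{3}\right) \left(-5546\right) = \frac{5546}{3} \approx 1848.7$)
$C = \frac{18295}{3348}$ ($C = \frac{10348 + \frac{5546}{3}}{22657 - 20425} = \frac{36590}{3 \cdot 2232} = \frac{36590}{3} \cdot \frac{1}{2232} = \frac{18295}{3348} \approx 5.4645$)
$-26378 + C = -26378 + \frac{18295}{3348} = - \frac{88295249}{3348}$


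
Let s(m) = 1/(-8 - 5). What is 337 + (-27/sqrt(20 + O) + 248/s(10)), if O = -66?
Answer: -2887 + 27*I*sqrt(46)/46 ≈ -2887.0 + 3.9809*I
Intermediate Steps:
s(m) = -1/13 (s(m) = 1/(-13) = -1/13)
337 + (-27/sqrt(20 + O) + 248/s(10)) = 337 + (-27/sqrt(20 - 66) + 248/(-1/13)) = 337 + (-27*(-I*sqrt(46)/46) + 248*(-13)) = 337 + (-27*(-I*sqrt(46)/46) - 3224) = 337 + (-(-27)*I*sqrt(46)/46 - 3224) = 337 + (27*I*sqrt(46)/46 - 3224) = 337 + (-3224 + 27*I*sqrt(46)/46) = -2887 + 27*I*sqrt(46)/46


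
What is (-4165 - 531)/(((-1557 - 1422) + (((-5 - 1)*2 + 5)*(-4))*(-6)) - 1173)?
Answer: 587/540 ≈ 1.0870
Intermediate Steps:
(-4165 - 531)/(((-1557 - 1422) + (((-5 - 1)*2 + 5)*(-4))*(-6)) - 1173) = -4696/((-2979 + ((-6*2 + 5)*(-4))*(-6)) - 1173) = -4696/((-2979 + ((-12 + 5)*(-4))*(-6)) - 1173) = -4696/((-2979 - 7*(-4)*(-6)) - 1173) = -4696/((-2979 + 28*(-6)) - 1173) = -4696/((-2979 - 168) - 1173) = -4696/(-3147 - 1173) = -4696/(-4320) = -4696*(-1/4320) = 587/540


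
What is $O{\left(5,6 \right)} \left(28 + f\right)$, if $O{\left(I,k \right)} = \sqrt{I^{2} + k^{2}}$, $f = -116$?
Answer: $- 88 \sqrt{61} \approx -687.3$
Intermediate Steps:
$O{\left(5,6 \right)} \left(28 + f\right) = \sqrt{5^{2} + 6^{2}} \left(28 - 116\right) = \sqrt{25 + 36} \left(-88\right) = \sqrt{61} \left(-88\right) = - 88 \sqrt{61}$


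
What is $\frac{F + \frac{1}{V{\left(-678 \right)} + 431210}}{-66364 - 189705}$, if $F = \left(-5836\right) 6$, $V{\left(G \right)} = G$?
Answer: $\frac{15075508511}{110245898708} \approx 0.13674$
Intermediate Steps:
$F = -35016$
$\frac{F + \frac{1}{V{\left(-678 \right)} + 431210}}{-66364 - 189705} = \frac{-35016 + \frac{1}{-678 + 431210}}{-66364 - 189705} = \frac{-35016 + \frac{1}{430532}}{-256069} = \left(-35016 + \frac{1}{430532}\right) \left(- \frac{1}{256069}\right) = \left(- \frac{15075508511}{430532}\right) \left(- \frac{1}{256069}\right) = \frac{15075508511}{110245898708}$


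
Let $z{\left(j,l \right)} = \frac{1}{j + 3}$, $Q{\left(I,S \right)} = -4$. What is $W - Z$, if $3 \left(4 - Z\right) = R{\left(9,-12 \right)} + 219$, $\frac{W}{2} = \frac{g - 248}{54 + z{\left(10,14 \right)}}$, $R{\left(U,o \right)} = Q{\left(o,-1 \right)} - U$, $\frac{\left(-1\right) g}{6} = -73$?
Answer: $\frac{7958}{111} \approx 71.694$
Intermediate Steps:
$g = 438$ ($g = \left(-6\right) \left(-73\right) = 438$)
$R{\left(U,o \right)} = -4 - U$
$z{\left(j,l \right)} = \frac{1}{3 + j}$
$W = \frac{260}{37}$ ($W = 2 \frac{438 - 248}{54 + \frac{1}{3 + 10}} = 2 \frac{190}{54 + \frac{1}{13}} = 2 \frac{190}{\frac{703}{13}} = 2 \cdot 190 \cdot \frac{13}{703} = 2 \cdot \frac{130}{37} = \frac{260}{37} \approx 7.027$)
$Z = - \frac{194}{3}$ ($Z = 4 - \frac{\left(-4 - 9\right) + 219}{3} = 4 - \frac{-13 + 219}{3} = 4 - \frac{206}{3} = - \frac{194}{3} \approx -64.667$)
$W - Z = \frac{260}{37} - - \frac{194}{3} = \frac{260}{37} + \frac{194}{3} = \frac{7958}{111}$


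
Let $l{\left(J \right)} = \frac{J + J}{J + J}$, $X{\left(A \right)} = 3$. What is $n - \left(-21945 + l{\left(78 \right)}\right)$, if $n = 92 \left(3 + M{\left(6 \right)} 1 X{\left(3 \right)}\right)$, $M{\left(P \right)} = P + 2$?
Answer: $24428$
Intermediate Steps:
$M{\left(P \right)} = 2 + P$
$l{\left(J \right)} = 1$ ($l{\left(J \right)} = \frac{2 J}{2 J} = 2 J \frac{1}{2 J} = 1$)
$n = 2484$ ($n = 92 \left(3 + \left(2 + 6\right) 1 \cdot 3\right) = 92 \left(3 + 8 \cdot 1 \cdot 3\right) = 92 \left(3 + 8 \cdot 3\right) = 92 \left(3 + 24\right) = 92 \cdot 27 = 2484$)
$n - \left(-21945 + l{\left(78 \right)}\right) = 2484 - \left(-21945 + 1\right) = 2484 - -21944 = 2484 + 21944 = 24428$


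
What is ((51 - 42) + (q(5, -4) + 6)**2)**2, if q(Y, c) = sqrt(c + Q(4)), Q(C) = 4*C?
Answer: 4977 + 2736*sqrt(3) ≈ 9715.9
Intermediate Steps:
q(Y, c) = sqrt(16 + c) (q(Y, c) = sqrt(c + 4*4) = sqrt(c + 16) = sqrt(16 + c))
((51 - 42) + (q(5, -4) + 6)**2)**2 = ((51 - 42) + (sqrt(16 - 4) + 6)**2)**2 = (9 + (sqrt(12) + 6)**2)**2 = (9 + (2*sqrt(3) + 6)**2)**2 = (9 + (6 + 2*sqrt(3))**2)**2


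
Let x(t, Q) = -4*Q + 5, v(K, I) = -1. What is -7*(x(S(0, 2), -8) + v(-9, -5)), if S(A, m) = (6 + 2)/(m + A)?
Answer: -252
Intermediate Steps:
S(A, m) = 8/(A + m)
x(t, Q) = 5 - 4*Q
-7*(x(S(0, 2), -8) + v(-9, -5)) = -7*((5 - 4*(-8)) - 1) = -7*((5 + 32) - 1) = -7*(37 - 1) = -7*36 = -252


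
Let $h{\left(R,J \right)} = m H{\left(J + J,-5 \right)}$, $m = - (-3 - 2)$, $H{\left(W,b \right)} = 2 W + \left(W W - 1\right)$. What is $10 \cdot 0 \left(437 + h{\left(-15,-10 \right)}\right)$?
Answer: $0$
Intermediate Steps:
$H{\left(W,b \right)} = -1 + W^{2} + 2 W$ ($H{\left(W,b \right)} = 2 W + \left(W^{2} - 1\right) = 2 W + \left(-1 + W^{2}\right) = -1 + W^{2} + 2 W$)
$m = 5$ ($m = - (-3 - 2) = \left(-1\right) \left(-5\right) = 5$)
$h{\left(R,J \right)} = -5 + 20 J + 20 J^{2}$ ($h{\left(R,J \right)} = 5 \left(-1 + \left(J + J\right)^{2} + 2 \left(J + J\right)\right) = 5 \left(-1 + \left(2 J\right)^{2} + 2 \cdot 2 J\right) = 5 \left(-1 + 4 J^{2} + 4 J\right) = 5 \left(-1 + 4 J + 4 J^{2}\right) = -5 + 20 J + 20 J^{2}$)
$10 \cdot 0 \left(437 + h{\left(-15,-10 \right)}\right) = 10 \cdot 0 \left(437 + \left(-5 + 20 \left(-10\right) + 20 \left(-10\right)^{2}\right)\right) = 0 \left(437 - -1795\right) = 0 \left(437 + 1795\right) = 0 \cdot 2232 = 0$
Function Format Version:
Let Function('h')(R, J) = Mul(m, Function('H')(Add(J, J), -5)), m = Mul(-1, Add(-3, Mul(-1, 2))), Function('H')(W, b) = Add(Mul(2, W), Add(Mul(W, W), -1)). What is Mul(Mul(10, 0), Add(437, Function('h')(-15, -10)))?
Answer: 0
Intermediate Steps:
Function('H')(W, b) = Add(-1, Pow(W, 2), Mul(2, W)) (Function('H')(W, b) = Add(Mul(2, W), Add(Pow(W, 2), -1)) = Add(Mul(2, W), Add(-1, Pow(W, 2))) = Add(-1, Pow(W, 2), Mul(2, W)))
m = 5 (m = Mul(-1, Add(-3, -2)) = Mul(-1, -5) = 5)
Function('h')(R, J) = Add(-5, Mul(20, J), Mul(20, Pow(J, 2))) (Function('h')(R, J) = Mul(5, Add(-1, Pow(Add(J, J), 2), Mul(2, Add(J, J)))) = Mul(5, Add(-1, Pow(Mul(2, J), 2), Mul(2, Mul(2, J)))) = Mul(5, Add(-1, Mul(4, Pow(J, 2)), Mul(4, J))) = Mul(5, Add(-1, Mul(4, J), Mul(4, Pow(J, 2)))) = Add(-5, Mul(20, J), Mul(20, Pow(J, 2))))
Mul(Mul(10, 0), Add(437, Function('h')(-15, -10))) = Mul(Mul(10, 0), Add(437, Add(-5, Mul(20, -10), Mul(20, Pow(-10, 2))))) = Mul(0, Add(437, Add(-5, -200, Mul(20, 100)))) = Mul(0, Add(437, Add(-5, -200, 2000))) = Mul(0, Add(437, 1795)) = Mul(0, 2232) = 0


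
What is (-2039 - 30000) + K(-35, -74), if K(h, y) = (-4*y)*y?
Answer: -53943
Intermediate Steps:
K(h, y) = -4*y²
(-2039 - 30000) + K(-35, -74) = (-2039 - 30000) - 4*(-74)² = -32039 - 4*5476 = -32039 - 21904 = -53943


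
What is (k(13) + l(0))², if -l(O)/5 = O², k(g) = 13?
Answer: 169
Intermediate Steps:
l(O) = -5*O²
(k(13) + l(0))² = (13 - 5*0²)² = (13 - 5*0)² = (13 + 0)² = 13² = 169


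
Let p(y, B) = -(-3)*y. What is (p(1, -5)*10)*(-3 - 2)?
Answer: -150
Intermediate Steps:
p(y, B) = 3*y
(p(1, -5)*10)*(-3 - 2) = ((3*1)*10)*(-3 - 2) = (3*10)*(-5) = 30*(-5) = -150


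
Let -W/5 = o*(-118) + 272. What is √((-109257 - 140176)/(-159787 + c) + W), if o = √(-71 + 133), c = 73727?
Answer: √(-2512783473005 + 1092432731000*√62)/43030 ≈ 57.346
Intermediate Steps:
o = √62 ≈ 7.8740
W = -1360 + 590*√62 (W = -5*(√62*(-118) + 272) = -5*(-118*√62 + 272) = -5*(272 - 118*√62) = -1360 + 590*√62 ≈ 3285.7)
√((-109257 - 140176)/(-159787 + c) + W) = √((-109257 - 140176)/(-159787 + 73727) + (-1360 + 590*√62)) = √(-249433/(-86060) + (-1360 + 590*√62)) = √(-249433*(-1/86060) + (-1360 + 590*√62)) = √(249433/86060 + (-1360 + 590*√62)) = √(-116792167/86060 + 590*√62)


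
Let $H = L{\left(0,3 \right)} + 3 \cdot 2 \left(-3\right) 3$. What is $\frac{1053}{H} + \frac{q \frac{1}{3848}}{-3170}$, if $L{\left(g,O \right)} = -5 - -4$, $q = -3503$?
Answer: $- \frac{2568893963}{134179760} \approx -19.145$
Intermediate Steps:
$L{\left(g,O \right)} = -1$ ($L{\left(g,O \right)} = -5 + 4 = -1$)
$H = -55$ ($H = -1 + 3 \cdot 2 \left(-3\right) 3 = -1 + 6 \left(-3\right) 3 = -1 - 54 = -55$)
$\frac{1053}{H} + \frac{q \frac{1}{3848}}{-3170} = \frac{1053}{-55} + \frac{\left(-3503\right) \frac{1}{3848}}{-3170} = 1053 \left(- \frac{1}{55}\right) + \left(-3503\right) \frac{1}{3848} \left(- \frac{1}{3170}\right) = - \frac{1053}{55} - - \frac{3503}{12198160} = - \frac{1053}{55} + \frac{3503}{12198160} = - \frac{2568893963}{134179760}$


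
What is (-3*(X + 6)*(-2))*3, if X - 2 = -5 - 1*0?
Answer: 54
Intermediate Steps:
X = -3 (X = 2 + (-5 - 1*0) = 2 + (-5 + 0) = 2 - 5 = -3)
(-3*(X + 6)*(-2))*3 = (-3*(-3 + 6)*(-2))*3 = (-3*3*(-2))*3 = -9*(-2)*3 = 18*3 = 54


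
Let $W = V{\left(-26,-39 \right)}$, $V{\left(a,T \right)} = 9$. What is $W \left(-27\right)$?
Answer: $-243$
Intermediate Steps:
$W = 9$
$W \left(-27\right) = 9 \left(-27\right) = -243$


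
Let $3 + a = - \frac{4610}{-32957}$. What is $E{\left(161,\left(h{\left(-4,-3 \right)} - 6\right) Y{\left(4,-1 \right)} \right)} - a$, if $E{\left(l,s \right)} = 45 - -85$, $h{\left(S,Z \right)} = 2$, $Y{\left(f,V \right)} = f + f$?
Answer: $\frac{4378671}{32957} \approx 132.86$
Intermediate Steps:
$Y{\left(f,V \right)} = 2 f$
$E{\left(l,s \right)} = 130$ ($E{\left(l,s \right)} = 45 + 85 = 130$)
$a = - \frac{94261}{32957}$ ($a = -3 - \frac{4610}{-32957} = -3 - - \frac{4610}{32957} = -3 + \frac{4610}{32957} = - \frac{94261}{32957} \approx -2.8601$)
$E{\left(161,\left(h{\left(-4,-3 \right)} - 6\right) Y{\left(4,-1 \right)} \right)} - a = 130 - - \frac{94261}{32957} = 130 + \frac{94261}{32957} = \frac{4378671}{32957}$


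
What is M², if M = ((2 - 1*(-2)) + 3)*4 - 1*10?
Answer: 324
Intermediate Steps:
M = 18 (M = ((2 + 2) + 3)*4 - 10 = (4 + 3)*4 - 10 = 7*4 - 10 = 28 - 10 = 18)
M² = 18² = 324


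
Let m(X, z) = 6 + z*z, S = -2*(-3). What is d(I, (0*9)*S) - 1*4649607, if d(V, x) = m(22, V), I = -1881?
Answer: -1111440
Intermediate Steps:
S = 6
m(X, z) = 6 + z**2
d(V, x) = 6 + V**2
d(I, (0*9)*S) - 1*4649607 = (6 + (-1881)**2) - 1*4649607 = (6 + 3538161) - 4649607 = 3538167 - 4649607 = -1111440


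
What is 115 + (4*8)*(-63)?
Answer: -1901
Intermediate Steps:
115 + (4*8)*(-63) = 115 + 32*(-63) = 115 - 2016 = -1901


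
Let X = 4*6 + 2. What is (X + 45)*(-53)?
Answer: -3763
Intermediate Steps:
X = 26 (X = 24 + 2 = 26)
(X + 45)*(-53) = (26 + 45)*(-53) = 71*(-53) = -3763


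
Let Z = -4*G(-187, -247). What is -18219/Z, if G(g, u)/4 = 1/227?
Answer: 4135713/16 ≈ 2.5848e+5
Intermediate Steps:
G(g, u) = 4/227
Z = -16/227 (Z = -4*4/227 = -16/227 ≈ -0.070485)
-18219/Z = -18219/(-16/227) = -18219*(-227/16) = 4135713/16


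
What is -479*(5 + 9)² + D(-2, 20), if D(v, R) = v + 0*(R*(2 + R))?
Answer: -93886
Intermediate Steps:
D(v, R) = v (D(v, R) = v + 0 = v)
-479*(5 + 9)² + D(-2, 20) = -479*(5 + 9)² - 2 = -479*14² - 2 = -479*196 - 2 = -93884 - 2 = -93886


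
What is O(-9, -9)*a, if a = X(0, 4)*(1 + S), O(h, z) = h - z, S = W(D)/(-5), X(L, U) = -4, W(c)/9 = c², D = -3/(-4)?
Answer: 0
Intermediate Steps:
D = ¾ (D = -3*(-¼) = ¾ ≈ 0.75000)
W(c) = 9*c²
S = -81/80 (S = (9*(¾)²)/(-5) = (9*(9/16))*(-⅕) = (81/16)*(-⅕) = -81/80 ≈ -1.0125)
a = 1/20 (a = -4*(1 - 81/80) = -4*(-1/80) = 1/20 ≈ 0.050000)
O(-9, -9)*a = (-9 - 1*(-9))*(1/20) = (-9 + 9)*(1/20) = 0*(1/20) = 0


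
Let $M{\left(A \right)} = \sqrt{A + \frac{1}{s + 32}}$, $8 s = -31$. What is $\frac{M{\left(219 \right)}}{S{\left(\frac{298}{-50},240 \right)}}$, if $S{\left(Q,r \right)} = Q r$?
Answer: $- \frac{\sqrt{49283}}{21456} \approx -0.010347$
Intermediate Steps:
$s = - \frac{31}{8}$ ($s = \frac{1}{8} \left(-31\right) = - \frac{31}{8} \approx -3.875$)
$M{\left(A \right)} = \sqrt{\frac{8}{225} + A}$ ($M{\left(A \right)} = \sqrt{A + \frac{1}{- \frac{31}{8} + 32}} = \sqrt{A + \frac{1}{\frac{225}{8}}} = \sqrt{A + \frac{8}{225}} = \sqrt{\frac{8}{225} + A}$)
$\frac{M{\left(219 \right)}}{S{\left(\frac{298}{-50},240 \right)}} = \frac{\frac{1}{15} \sqrt{8 + 225 \cdot 219}}{\frac{298}{-50} \cdot 240} = \frac{\frac{1}{15} \sqrt{8 + 49275}}{298 \left(- \frac{1}{50}\right) 240} = \frac{\frac{1}{15} \sqrt{49283}}{\left(- \frac{149}{25}\right) 240} = \frac{\frac{1}{15} \sqrt{49283}}{- \frac{7152}{5}} = \frac{\sqrt{49283}}{15} \left(- \frac{5}{7152}\right) = - \frac{\sqrt{49283}}{21456}$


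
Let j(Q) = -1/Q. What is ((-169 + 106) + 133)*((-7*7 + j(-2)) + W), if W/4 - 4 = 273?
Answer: 74165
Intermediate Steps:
W = 1108 (W = 16 + 4*273 = 16 + 1092 = 1108)
((-169 + 106) + 133)*((-7*7 + j(-2)) + W) = ((-169 + 106) + 133)*((-7*7 - 1/(-2)) + 1108) = (-63 + 133)*((-49 - 1*(-1/2)) + 1108) = 70*((-49 + 1/2) + 1108) = 70*(-97/2 + 1108) = 70*(2119/2) = 74165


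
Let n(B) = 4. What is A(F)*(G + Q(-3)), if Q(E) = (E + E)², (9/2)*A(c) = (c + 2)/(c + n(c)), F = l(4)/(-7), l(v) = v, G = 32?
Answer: 170/27 ≈ 6.2963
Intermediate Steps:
F = -4/7 (F = 4/(-7) = 4*(-⅐) = -4/7 ≈ -0.57143)
A(c) = 2*(2 + c)/(9*(4 + c)) (A(c) = 2*((c + 2)/(c + 4))/9 = 2*((2 + c)/(4 + c))/9 = 2*(2 + c)/(9*(4 + c)))
Q(E) = 4*E² (Q(E) = (2*E)² = 4*E²)
A(F)*(G + Q(-3)) = (2*(2 - 4/7)/(9*(4 - 4/7)))*(32 + 4*(-3)²) = ((2/9)*(10/7)/(24/7))*(32 + 4*9) = ((2/9)*(7/24)*(10/7))*(32 + 36) = (5/54)*68 = 170/27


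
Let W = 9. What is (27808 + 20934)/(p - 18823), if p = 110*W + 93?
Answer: -24371/8870 ≈ -2.7476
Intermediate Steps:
p = 1083 (p = 110*9 + 93 = 990 + 93 = 1083)
(27808 + 20934)/(p - 18823) = (27808 + 20934)/(1083 - 18823) = 48742/(-17740) = 48742*(-1/17740) = -24371/8870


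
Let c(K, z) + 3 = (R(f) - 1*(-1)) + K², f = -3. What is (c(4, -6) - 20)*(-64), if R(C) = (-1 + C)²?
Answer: -640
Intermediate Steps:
c(K, z) = 14 + K² (c(K, z) = -3 + (((-1 - 3)² - 1*(-1)) + K²) = -3 + (((-4)² + 1) + K²) = -3 + ((16 + 1) + K²) = -3 + (17 + K²) = 14 + K²)
(c(4, -6) - 20)*(-64) = ((14 + 4²) - 20)*(-64) = ((14 + 16) - 20)*(-64) = (30 - 20)*(-64) = 10*(-64) = -640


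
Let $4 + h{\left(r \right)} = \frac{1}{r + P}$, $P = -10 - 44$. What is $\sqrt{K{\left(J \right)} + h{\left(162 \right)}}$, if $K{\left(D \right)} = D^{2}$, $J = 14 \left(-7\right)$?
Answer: $\frac{\sqrt{3110403}}{18} \approx 97.98$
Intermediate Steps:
$J = -98$
$P = -54$ ($P = -10 - 44 = -54$)
$h{\left(r \right)} = -4 + \frac{1}{-54 + r}$ ($h{\left(r \right)} = -4 + \frac{1}{r - 54} = -4 + \frac{1}{-54 + r}$)
$\sqrt{K{\left(J \right)} + h{\left(162 \right)}} = \sqrt{\left(-98\right)^{2} + \frac{217 - 648}{-54 + 162}} = \sqrt{9604 + \frac{217 - 648}{108}} = \sqrt{9604 + \frac{1}{108} \left(-431\right)} = \sqrt{9604 - \frac{431}{108}} = \sqrt{\frac{1036801}{108}} = \frac{\sqrt{3110403}}{18}$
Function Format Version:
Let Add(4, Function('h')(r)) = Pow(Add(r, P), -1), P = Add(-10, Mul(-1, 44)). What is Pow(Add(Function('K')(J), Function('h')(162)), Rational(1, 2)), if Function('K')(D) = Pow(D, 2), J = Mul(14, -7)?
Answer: Mul(Rational(1, 18), Pow(3110403, Rational(1, 2))) ≈ 97.980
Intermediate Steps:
J = -98
P = -54 (P = Add(-10, -44) = -54)
Function('h')(r) = Add(-4, Pow(Add(-54, r), -1)) (Function('h')(r) = Add(-4, Pow(Add(r, -54), -1)) = Add(-4, Pow(Add(-54, r), -1)))
Pow(Add(Function('K')(J), Function('h')(162)), Rational(1, 2)) = Pow(Add(Pow(-98, 2), Mul(Pow(Add(-54, 162), -1), Add(217, Mul(-4, 162)))), Rational(1, 2)) = Pow(Add(9604, Mul(Pow(108, -1), Add(217, -648))), Rational(1, 2)) = Pow(Add(9604, Mul(Rational(1, 108), -431)), Rational(1, 2)) = Pow(Add(9604, Rational(-431, 108)), Rational(1, 2)) = Pow(Rational(1036801, 108), Rational(1, 2)) = Mul(Rational(1, 18), Pow(3110403, Rational(1, 2)))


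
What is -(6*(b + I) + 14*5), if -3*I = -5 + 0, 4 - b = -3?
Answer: -122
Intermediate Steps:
b = 7 (b = 4 - 1*(-3) = 4 + 3 = 7)
I = 5/3 (I = -(-5 + 0)/3 = -⅓*(-5) = 5/3 ≈ 1.6667)
-(6*(b + I) + 14*5) = -(6*(7 + 5/3) + 14*5) = -(6*(26/3) + 70) = -(52 + 70) = -1*122 = -122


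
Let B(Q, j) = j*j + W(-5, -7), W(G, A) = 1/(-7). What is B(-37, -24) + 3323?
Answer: 27292/7 ≈ 3898.9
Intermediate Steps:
W(G, A) = -⅐
B(Q, j) = -⅐ + j² (B(Q, j) = j*j - ⅐ = j² - ⅐ = -⅐ + j²)
B(-37, -24) + 3323 = (-⅐ + (-24)²) + 3323 = (-⅐ + 576) + 3323 = 4031/7 + 3323 = 27292/7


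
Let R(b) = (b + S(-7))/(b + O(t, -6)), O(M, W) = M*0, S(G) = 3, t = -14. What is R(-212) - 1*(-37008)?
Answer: 7845905/212 ≈ 37009.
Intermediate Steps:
O(M, W) = 0
R(b) = (3 + b)/b (R(b) = (b + 3)/(b + 0) = (3 + b)/b)
R(-212) - 1*(-37008) = (3 - 212)/(-212) - 1*(-37008) = -1/212*(-209) + 37008 = 209/212 + 37008 = 7845905/212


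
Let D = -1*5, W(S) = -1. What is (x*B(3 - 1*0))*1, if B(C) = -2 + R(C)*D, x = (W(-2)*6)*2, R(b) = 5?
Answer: 324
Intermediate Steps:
D = -5
x = -12 (x = -1*6*2 = -6*2 = -12)
B(C) = -27 (B(C) = -2 + 5*(-5) = -2 - 25 = -27)
(x*B(3 - 1*0))*1 = -12*(-27)*1 = 324*1 = 324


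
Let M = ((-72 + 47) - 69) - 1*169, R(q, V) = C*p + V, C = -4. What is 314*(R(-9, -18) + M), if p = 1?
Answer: -89490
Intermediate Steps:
R(q, V) = -4 + V (R(q, V) = -4*1 + V = -4 + V)
M = -263 (M = (-25 - 69) - 169 = -94 - 169 = -263)
314*(R(-9, -18) + M) = 314*((-4 - 18) - 263) = 314*(-22 - 263) = 314*(-285) = -89490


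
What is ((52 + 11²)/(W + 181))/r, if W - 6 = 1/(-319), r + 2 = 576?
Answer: 55187/34240248 ≈ 0.0016118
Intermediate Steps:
r = 574 (r = -2 + 576 = 574)
W = 1913/319 (W = 6 + 1/(-319) = 6 - 1/319 = 1913/319 ≈ 5.9969)
((52 + 11²)/(W + 181))/r = ((52 + 11²)/(1913/319 + 181))/574 = ((52 + 121)/(59652/319))*(1/574) = (173*(319/59652))*(1/574) = (55187/59652)*(1/574) = 55187/34240248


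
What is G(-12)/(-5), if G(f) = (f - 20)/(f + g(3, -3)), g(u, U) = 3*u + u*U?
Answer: -8/15 ≈ -0.53333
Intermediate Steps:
g(u, U) = 3*u + U*u
G(f) = (-20 + f)/f (G(f) = (f - 20)/(f + 3*(3 - 3)) = (-20 + f)/(f + 3*0) = (-20 + f)/(f + 0) = (-20 + f)/f)
G(-12)/(-5) = ((-20 - 12)/(-12))/(-5) = -(-1)*(-32)/60 = -⅕*8/3 = -8/15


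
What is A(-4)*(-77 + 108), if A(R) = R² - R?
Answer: 620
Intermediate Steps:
A(-4)*(-77 + 108) = (-4*(-1 - 4))*(-77 + 108) = -4*(-5)*31 = 20*31 = 620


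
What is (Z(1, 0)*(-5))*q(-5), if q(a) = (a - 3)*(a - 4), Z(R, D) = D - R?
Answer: 360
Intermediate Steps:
q(a) = (-4 + a)*(-3 + a) (q(a) = (-3 + a)*(-4 + a) = (-4 + a)*(-3 + a))
(Z(1, 0)*(-5))*q(-5) = ((0 - 1*1)*(-5))*(12 + (-5)² - 7*(-5)) = ((0 - 1)*(-5))*(12 + 25 + 35) = -1*(-5)*72 = 5*72 = 360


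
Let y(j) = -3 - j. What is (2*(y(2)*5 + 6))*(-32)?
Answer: 1216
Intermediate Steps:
(2*(y(2)*5 + 6))*(-32) = (2*((-3 - 1*2)*5 + 6))*(-32) = (2*((-3 - 2)*5 + 6))*(-32) = (2*(-5*5 + 6))*(-32) = (2*(-25 + 6))*(-32) = (2*(-19))*(-32) = -38*(-32) = 1216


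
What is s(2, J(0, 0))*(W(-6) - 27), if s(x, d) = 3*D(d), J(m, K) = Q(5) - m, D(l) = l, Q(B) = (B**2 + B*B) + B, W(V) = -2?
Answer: -4785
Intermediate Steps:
Q(B) = B + 2*B**2 (Q(B) = (B**2 + B**2) + B = 2*B**2 + B = B + 2*B**2)
J(m, K) = 55 - m (J(m, K) = 5*(1 + 2*5) - m = 5*(1 + 10) - m = 5*11 - m = 55 - m)
s(x, d) = 3*d
s(2, J(0, 0))*(W(-6) - 27) = (3*(55 - 1*0))*(-2 - 27) = (3*(55 + 0))*(-29) = (3*55)*(-29) = 165*(-29) = -4785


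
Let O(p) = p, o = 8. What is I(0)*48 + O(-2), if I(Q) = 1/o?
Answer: 4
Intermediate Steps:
I(Q) = 1/8
I(0)*48 + O(-2) = (1/8)*48 - 2 = 6 - 2 = 4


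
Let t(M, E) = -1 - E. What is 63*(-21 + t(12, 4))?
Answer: -1638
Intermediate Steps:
63*(-21 + t(12, 4)) = 63*(-21 + (-1 - 1*4)) = 63*(-21 + (-1 - 4)) = 63*(-21 - 5) = 63*(-26) = -1638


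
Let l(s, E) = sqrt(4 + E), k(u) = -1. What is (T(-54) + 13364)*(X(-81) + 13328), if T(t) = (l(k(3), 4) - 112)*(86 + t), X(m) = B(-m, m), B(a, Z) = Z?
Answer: 129555660 + 847808*sqrt(2) ≈ 1.3075e+8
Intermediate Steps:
X(m) = m
T(t) = (-112 + 2*sqrt(2))*(86 + t) (T(t) = (sqrt(4 + 4) - 112)*(86 + t) = (sqrt(8) - 112)*(86 + t) = (2*sqrt(2) - 112)*(86 + t) = (-112 + 2*sqrt(2))*(86 + t))
(T(-54) + 13364)*(X(-81) + 13328) = ((-9632 - 112*(-54) + 172*sqrt(2) + 2*(-54)*sqrt(2)) + 13364)*(-81 + 13328) = ((-9632 + 6048 + 172*sqrt(2) - 108*sqrt(2)) + 13364)*13247 = ((-3584 + 64*sqrt(2)) + 13364)*13247 = (9780 + 64*sqrt(2))*13247 = 129555660 + 847808*sqrt(2)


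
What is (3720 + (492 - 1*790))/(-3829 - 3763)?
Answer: -1711/3796 ≈ -0.45074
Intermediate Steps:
(3720 + (492 - 1*790))/(-3829 - 3763) = (3720 + (492 - 790))/(-7592) = (3720 - 298)*(-1/7592) = 3422*(-1/7592) = -1711/3796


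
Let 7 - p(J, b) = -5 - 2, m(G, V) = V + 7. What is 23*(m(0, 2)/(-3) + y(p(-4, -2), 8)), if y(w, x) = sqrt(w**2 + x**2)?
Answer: -69 + 46*sqrt(65) ≈ 301.86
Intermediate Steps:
m(G, V) = 7 + V
p(J, b) = 14 (p(J, b) = 7 - (-5 - 2) = 7 - 1*(-7) = 7 + 7 = 14)
23*(m(0, 2)/(-3) + y(p(-4, -2), 8)) = 23*((7 + 2)/(-3) + sqrt(14**2 + 8**2)) = 23*(9*(-1/3) + sqrt(196 + 64)) = 23*(-3 + sqrt(260)) = 23*(-3 + 2*sqrt(65)) = -69 + 46*sqrt(65)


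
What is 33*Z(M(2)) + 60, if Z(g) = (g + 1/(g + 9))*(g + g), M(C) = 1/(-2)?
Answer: 2469/34 ≈ 72.618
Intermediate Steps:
M(C) = -½ (M(C) = 1*(-½) = -½)
Z(g) = 2*g*(g + 1/(9 + g)) (Z(g) = (g + 1/(9 + g))*(2*g) = 2*g*(g + 1/(9 + g)))
33*Z(M(2)) + 60 = 33*(2*(-½)*(1 + (-½)² + 9*(-½))/(9 - ½)) + 60 = 33*(2*(-½)*(1 + ¼ - 9/2)/(17/2)) + 60 = 33*(2*(-½)*(2/17)*(-13/4)) + 60 = 33*(13/34) + 60 = 429/34 + 60 = 2469/34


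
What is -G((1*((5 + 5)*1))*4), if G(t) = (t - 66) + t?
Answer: -14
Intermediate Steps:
G(t) = -66 + 2*t (G(t) = (-66 + t) + t = -66 + 2*t)
-G((1*((5 + 5)*1))*4) = -(-66 + 2*((1*((5 + 5)*1))*4)) = -(-66 + 2*((1*(10*1))*4)) = -(-66 + 2*((1*10)*4)) = -(-66 + 2*(10*4)) = -(-66 + 2*40) = -(-66 + 80) = -1*14 = -14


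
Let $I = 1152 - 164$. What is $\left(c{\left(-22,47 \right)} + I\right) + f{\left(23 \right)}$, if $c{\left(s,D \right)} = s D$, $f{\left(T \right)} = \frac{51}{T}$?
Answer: $- \frac{1007}{23} \approx -43.783$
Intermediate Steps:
$I = 988$ ($I = 1152 - 164 = 988$)
$c{\left(s,D \right)} = D s$
$\left(c{\left(-22,47 \right)} + I\right) + f{\left(23 \right)} = \left(47 \left(-22\right) + 988\right) + \frac{51}{23} = \left(-1034 + 988\right) + 51 \cdot \frac{1}{23} = -46 + \frac{51}{23} = - \frac{1007}{23}$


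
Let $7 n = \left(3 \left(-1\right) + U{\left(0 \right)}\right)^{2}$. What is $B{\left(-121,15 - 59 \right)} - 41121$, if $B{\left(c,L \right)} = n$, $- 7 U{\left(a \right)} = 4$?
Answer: $- \frac{14103878}{343} \approx -41119.0$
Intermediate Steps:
$U{\left(a \right)} = - \frac{4}{7}$ ($U{\left(a \right)} = \left(- \frac{1}{7}\right) 4 = - \frac{4}{7}$)
$n = \frac{625}{343}$ ($n = \frac{\left(3 \left(-1\right) - \frac{4}{7}\right)^{2}}{7} = \frac{\left(-3 - \frac{4}{7}\right)^{2}}{7} = \frac{\left(- \frac{25}{7}\right)^{2}}{7} = \frac{1}{7} \cdot \frac{625}{49} = \frac{625}{343} \approx 1.8222$)
$B{\left(c,L \right)} = \frac{625}{343}$
$B{\left(-121,15 - 59 \right)} - 41121 = \frac{625}{343} - 41121 = - \frac{14103878}{343}$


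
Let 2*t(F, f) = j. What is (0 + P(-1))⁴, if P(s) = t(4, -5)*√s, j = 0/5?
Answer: 0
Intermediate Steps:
j = 0 (j = 0*(⅕) = 0)
t(F, f) = 0 (t(F, f) = (½)*0 = 0)
P(s) = 0 (P(s) = 0*√s = 0)
(0 + P(-1))⁴ = (0 + 0)⁴ = 0⁴ = 0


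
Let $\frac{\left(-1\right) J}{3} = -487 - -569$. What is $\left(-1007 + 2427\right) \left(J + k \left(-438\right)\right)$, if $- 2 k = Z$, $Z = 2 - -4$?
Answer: $1516560$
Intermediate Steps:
$Z = 6$ ($Z = 2 + 4 = 6$)
$k = -3$ ($k = \left(- \frac{1}{2}\right) 6 = -3$)
$J = -246$ ($J = - 3 \left(-487 - -569\right) = - 3 \left(-487 + 569\right) = \left(-3\right) 82 = -246$)
$\left(-1007 + 2427\right) \left(J + k \left(-438\right)\right) = \left(-1007 + 2427\right) \left(-246 - -1314\right) = 1420 \left(-246 + 1314\right) = 1420 \cdot 1068 = 1516560$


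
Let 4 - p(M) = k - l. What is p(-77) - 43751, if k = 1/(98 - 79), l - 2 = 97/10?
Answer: -8309717/190 ≈ -43735.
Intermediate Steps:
l = 117/10 (l = 2 + 97/10 = 117/10 ≈ 11.700)
k = 1/19 ≈ 0.052632
p(M) = 2973/190 (p(M) = 4 - (1/19 - 1*117/10) = 4 - (1/19 - 117/10) = 4 - 1*(-2213/190) = 4 + 2213/190 = 2973/190)
p(-77) - 43751 = 2973/190 - 43751 = -8309717/190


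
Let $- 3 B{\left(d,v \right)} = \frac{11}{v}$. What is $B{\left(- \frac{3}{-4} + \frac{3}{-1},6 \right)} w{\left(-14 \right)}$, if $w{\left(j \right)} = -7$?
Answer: $\frac{77}{18} \approx 4.2778$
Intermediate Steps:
$B{\left(d,v \right)} = - \frac{11}{3 v}$ ($B{\left(d,v \right)} = - \frac{11 \frac{1}{v}}{3} = - \frac{11}{3 v}$)
$B{\left(- \frac{3}{-4} + \frac{3}{-1},6 \right)} w{\left(-14 \right)} = - \frac{11}{3 \cdot 6} \left(-7\right) = \left(- \frac{11}{3}\right) \frac{1}{6} \left(-7\right) = \left(- \frac{11}{18}\right) \left(-7\right) = \frac{77}{18}$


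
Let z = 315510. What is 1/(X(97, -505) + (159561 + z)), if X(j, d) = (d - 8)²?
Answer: 1/738240 ≈ 1.3546e-6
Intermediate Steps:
X(j, d) = (-8 + d)²
1/(X(97, -505) + (159561 + z)) = 1/((-8 - 505)² + (159561 + 315510)) = 1/((-513)² + 475071) = 1/(263169 + 475071) = 1/738240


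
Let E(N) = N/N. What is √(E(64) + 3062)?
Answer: √3063 ≈ 55.344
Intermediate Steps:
E(N) = 1
√(E(64) + 3062) = √(1 + 3062) = √3063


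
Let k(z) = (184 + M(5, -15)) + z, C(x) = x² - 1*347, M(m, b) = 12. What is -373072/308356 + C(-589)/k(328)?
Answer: 13334085327/20197318 ≈ 660.19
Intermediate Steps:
C(x) = -347 + x² (C(x) = x² - 347 = -347 + x²)
k(z) = 196 + z (k(z) = (184 + 12) + z = 196 + z)
-373072/308356 + C(-589)/k(328) = -373072/308356 + (-347 + (-589)²)/(196 + 328) = -373072*1/308356 + (-347 + 346921)/524 = -93268/77089 + 346574*(1/524) = -93268/77089 + 173287/262 = 13334085327/20197318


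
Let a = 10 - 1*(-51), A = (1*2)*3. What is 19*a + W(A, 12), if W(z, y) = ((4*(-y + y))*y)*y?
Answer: 1159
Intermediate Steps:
A = 6 (A = 2*3 = 6)
W(z, y) = 0 (W(z, y) = ((4*0)*y)*y = (0*y)*y = 0*y = 0)
a = 61 (a = 10 + 51 = 61)
19*a + W(A, 12) = 19*61 + 0 = 1159 + 0 = 1159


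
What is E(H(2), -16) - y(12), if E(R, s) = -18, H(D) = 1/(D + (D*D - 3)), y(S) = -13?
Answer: -5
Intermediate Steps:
H(D) = 1/(-3 + D + D**2) (H(D) = 1/(D + (D**2 - 3)) = 1/(D + (-3 + D**2)) = 1/(-3 + D + D**2))
E(H(2), -16) - y(12) = -18 - 1*(-13) = -18 + 13 = -5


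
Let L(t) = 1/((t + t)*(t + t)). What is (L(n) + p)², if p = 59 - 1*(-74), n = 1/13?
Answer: 491401/16 ≈ 30713.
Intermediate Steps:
n = 1/13 ≈ 0.076923
L(t) = 1/(4*t²) (L(t) = 1/((2*t)*(2*t)) = 1/(4*t²))
p = 133 (p = 59 + 74 = 133)
(L(n) + p)² = (1/(4*13⁻²) + 133)² = ((¼)*169 + 133)² = (169/4 + 133)² = (701/4)² = 491401/16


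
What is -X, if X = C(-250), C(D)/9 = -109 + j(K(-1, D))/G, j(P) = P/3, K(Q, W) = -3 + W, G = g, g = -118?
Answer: 114999/118 ≈ 974.57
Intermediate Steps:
G = -118
j(P) = P/3 (j(P) = P*(⅓) = P/3)
C(D) = -115749/118 - 3*D/118 (C(D) = 9*(-109 + ((-3 + D)/3)/(-118)) = 9*(-109 + (-1 + D/3)*(-1/118)) = 9*(-109 + (1/118 - D/354)) = 9*(-12861/118 - D/354) = -115749/118 - 3*D/118)
X = -114999/118 (X = -115749/118 - 3/118*(-250) = -115749/118 + 375/59 = -114999/118 ≈ -974.57)
-X = -1*(-114999/118) = 114999/118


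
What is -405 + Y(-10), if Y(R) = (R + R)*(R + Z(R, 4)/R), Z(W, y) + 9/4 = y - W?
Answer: -363/2 ≈ -181.50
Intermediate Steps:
Z(W, y) = -9/4 + y - W (Z(W, y) = -9/4 + (y - W) = -9/4 + y - W)
Y(R) = 2*R*(R + (7/4 - R)/R) (Y(R) = (R + R)*(R + (-9/4 + 4 - R)/R) = (2*R)*(R + (7/4 - R)/R) = 2*R*(R + (7/4 - R)/R))
-405 + Y(-10) = -405 + (7/2 - 2*(-10) + 2*(-10)**2) = -405 + (7/2 + 20 + 2*100) = -405 + (7/2 + 20 + 200) = -405 + 447/2 = -363/2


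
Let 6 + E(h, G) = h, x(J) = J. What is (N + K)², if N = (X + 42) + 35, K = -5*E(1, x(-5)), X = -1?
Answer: 10201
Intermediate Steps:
E(h, G) = -6 + h
K = 25 (K = -5*(-6 + 1) = -5*(-5) = 25)
N = 76 (N = (-1 + 42) + 35 = 41 + 35 = 76)
(N + K)² = (76 + 25)² = 101² = 10201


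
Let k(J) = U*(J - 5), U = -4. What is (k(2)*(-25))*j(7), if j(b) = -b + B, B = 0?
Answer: 2100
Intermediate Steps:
j(b) = -b (j(b) = -b + 0 = -b)
k(J) = 20 - 4*J (k(J) = -4*(J - 5) = -4*(-5 + J) = 20 - 4*J)
(k(2)*(-25))*j(7) = ((20 - 4*2)*(-25))*(-1*7) = ((20 - 8)*(-25))*(-7) = (12*(-25))*(-7) = -300*(-7) = 2100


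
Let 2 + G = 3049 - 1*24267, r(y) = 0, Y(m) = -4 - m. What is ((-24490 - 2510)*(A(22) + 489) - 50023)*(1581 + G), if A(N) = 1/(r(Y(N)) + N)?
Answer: 2863302432167/11 ≈ 2.6030e+11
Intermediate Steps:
A(N) = 1/N (A(N) = 1/(0 + N) = 1/N)
G = -21220 (G = -2 + (3049 - 1*24267) = -2 + (3049 - 24267) = -2 - 21218 = -21220)
((-24490 - 2510)*(A(22) + 489) - 50023)*(1581 + G) = ((-24490 - 2510)*(1/22 + 489) - 50023)*(1581 - 21220) = (-27000*(1/22 + 489) - 50023)*(-19639) = (-27000*10759/22 - 50023)*(-19639) = (-145246500/11 - 50023)*(-19639) = -145796753/11*(-19639) = 2863302432167/11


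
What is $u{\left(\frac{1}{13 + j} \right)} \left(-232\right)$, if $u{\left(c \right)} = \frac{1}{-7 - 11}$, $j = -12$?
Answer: $\frac{116}{9} \approx 12.889$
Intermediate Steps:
$u{\left(c \right)} = - \frac{1}{18}$ ($u{\left(c \right)} = \frac{1}{-18} = - \frac{1}{18}$)
$u{\left(\frac{1}{13 + j} \right)} \left(-232\right) = \left(- \frac{1}{18}\right) \left(-232\right) = \frac{116}{9}$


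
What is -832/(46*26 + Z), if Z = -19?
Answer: -832/1177 ≈ -0.70688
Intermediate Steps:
-832/(46*26 + Z) = -832/(46*26 - 19) = -832/(1196 - 19) = -832/1177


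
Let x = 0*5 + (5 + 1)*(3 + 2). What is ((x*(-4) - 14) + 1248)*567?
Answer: 631638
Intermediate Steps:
x = 30 (x = 0 + 6*5 = 0 + 30 = 30)
((x*(-4) - 14) + 1248)*567 = ((30*(-4) - 14) + 1248)*567 = ((-120 - 14) + 1248)*567 = (-134 + 1248)*567 = 1114*567 = 631638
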